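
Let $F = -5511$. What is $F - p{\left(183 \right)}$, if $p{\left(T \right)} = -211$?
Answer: $-5300$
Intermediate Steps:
$F - p{\left(183 \right)} = -5511 - -211 = -5511 + 211 = -5300$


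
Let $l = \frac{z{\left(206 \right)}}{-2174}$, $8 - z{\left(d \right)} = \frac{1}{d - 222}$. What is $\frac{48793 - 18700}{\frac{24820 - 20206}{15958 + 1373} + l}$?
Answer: $\frac{6047103126624}{52752559} \approx 1.1463 \cdot 10^{5}$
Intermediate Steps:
$z{\left(d \right)} = 8 - \frac{1}{-222 + d}$ ($z{\left(d \right)} = 8 - \frac{1}{d - 222} = 8 - \frac{1}{-222 + d}$)
$l = - \frac{129}{34784}$ ($l = \frac{\frac{1}{-222 + 206} \left(-1777 + 8 \cdot 206\right)}{-2174} = \frac{-1777 + 1648}{-16} \left(- \frac{1}{2174}\right) = \left(- \frac{1}{16}\right) \left(-129\right) \left(- \frac{1}{2174}\right) = \frac{129}{16} \left(- \frac{1}{2174}\right) = - \frac{129}{34784} \approx -0.0037086$)
$\frac{48793 - 18700}{\frac{24820 - 20206}{15958 + 1373} + l} = \frac{48793 - 18700}{\frac{24820 - 20206}{15958 + 1373} - \frac{129}{34784}} = \frac{30093}{\frac{4614}{17331} - \frac{129}{34784}} = \frac{30093}{4614 \cdot \frac{1}{17331} - \frac{129}{34784}} = \frac{30093}{\frac{1538}{5777} - \frac{129}{34784}} = \frac{30093}{\frac{52752559}{200947168}} = 30093 \cdot \frac{200947168}{52752559} = \frac{6047103126624}{52752559}$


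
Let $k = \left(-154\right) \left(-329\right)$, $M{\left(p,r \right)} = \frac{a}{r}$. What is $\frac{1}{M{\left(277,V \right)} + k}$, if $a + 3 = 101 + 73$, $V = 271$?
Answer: $\frac{271}{13730657} \approx 1.9737 \cdot 10^{-5}$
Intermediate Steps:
$a = 171$ ($a = -3 + \left(101 + 73\right) = -3 + 174 = 171$)
$M{\left(p,r \right)} = \frac{171}{r}$
$k = 50666$
$\frac{1}{M{\left(277,V \right)} + k} = \frac{1}{\frac{171}{271} + 50666} = \frac{1}{\frac{13730657}{271}} = \frac{271}{13730657}$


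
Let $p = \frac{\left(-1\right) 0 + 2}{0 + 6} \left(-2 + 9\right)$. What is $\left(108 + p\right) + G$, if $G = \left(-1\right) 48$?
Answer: $\frac{187}{3} \approx 62.333$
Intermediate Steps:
$p = \frac{7}{3}$ ($p = \frac{0 + 2}{6} \cdot 7 = 2 \cdot \frac{1}{6} \cdot 7 = \frac{1}{3} \cdot 7 = \frac{7}{3} \approx 2.3333$)
$G = -48$
$\left(108 + p\right) + G = \left(108 + \frac{7}{3}\right) - 48 = \frac{331}{3} - 48 = \frac{187}{3}$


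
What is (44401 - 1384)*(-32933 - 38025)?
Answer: -3052400286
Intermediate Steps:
(44401 - 1384)*(-32933 - 38025) = 43017*(-70958) = -3052400286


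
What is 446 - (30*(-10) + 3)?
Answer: 743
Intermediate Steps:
446 - (30*(-10) + 3) = 446 - (-300 + 3) = 446 - 1*(-297) = 446 + 297 = 743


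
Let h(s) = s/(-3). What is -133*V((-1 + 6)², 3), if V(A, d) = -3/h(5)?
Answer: -1197/5 ≈ -239.40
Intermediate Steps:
h(s) = -s/3 (h(s) = s*(-⅓) = -s/3)
V(A, d) = 9/5 (V(A, d) = -3/((-⅓*5)) = -3/(-5/3) = -3*(-⅗) = 9/5)
-133*V((-1 + 6)², 3) = -133*9/5 = -1197/5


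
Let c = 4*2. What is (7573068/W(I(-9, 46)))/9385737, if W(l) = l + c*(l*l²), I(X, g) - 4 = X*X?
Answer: 841452/5123658185405 ≈ 1.6423e-7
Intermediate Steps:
c = 8
I(X, g) = 4 + X² (I(X, g) = 4 + X*X = 4 + X²)
W(l) = l + 8*l³ (W(l) = l + 8*(l*l²) = l + 8*l³)
(7573068/W(I(-9, 46)))/9385737 = (7573068/((4 + (-9)²) + 8*(4 + (-9)²)³))/9385737 = (7573068/((4 + 81) + 8*(4 + 81)³))*(1/9385737) = (7573068/(85 + 8*85³))*(1/9385737) = (7573068/(85 + 8*614125))*(1/9385737) = (7573068/(85 + 4913000))*(1/9385737) = (7573068/4913085)*(1/9385737) = (7573068*(1/4913085))*(1/9385737) = (2524356/1637695)*(1/9385737) = 841452/5123658185405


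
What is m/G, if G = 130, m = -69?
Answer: -69/130 ≈ -0.53077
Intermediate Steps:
m/G = -69/130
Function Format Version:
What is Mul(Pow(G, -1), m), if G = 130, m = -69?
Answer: Rational(-69, 130) ≈ -0.53077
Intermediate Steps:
Mul(Pow(G, -1), m) = Mul(Pow(130, -1), -69) = Mul(Rational(1, 130), -69) = Rational(-69, 130)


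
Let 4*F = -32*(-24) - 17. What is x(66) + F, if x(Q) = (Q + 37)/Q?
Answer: 24989/132 ≈ 189.31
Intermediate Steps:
x(Q) = (37 + Q)/Q
F = 751/4 (F = (-32*(-24) - 17)/4 = (768 - 17)/4 = (¼)*751 = 751/4 ≈ 187.75)
x(66) + F = (37 + 66)/66 + 751/4 = (1/66)*103 + 751/4 = 103/66 + 751/4 = 24989/132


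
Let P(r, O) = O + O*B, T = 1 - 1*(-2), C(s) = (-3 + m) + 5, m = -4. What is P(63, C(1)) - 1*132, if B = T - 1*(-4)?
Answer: -148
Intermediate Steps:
C(s) = -2 (C(s) = (-3 - 4) + 5 = -7 + 5 = -2)
T = 3 (T = 1 + 2 = 3)
B = 7 (B = 3 - 1*(-4) = 3 + 4 = 7)
P(r, O) = 8*O (P(r, O) = O + O*7 = O + 7*O = 8*O)
P(63, C(1)) - 1*132 = 8*(-2) - 1*132 = -16 - 132 = -148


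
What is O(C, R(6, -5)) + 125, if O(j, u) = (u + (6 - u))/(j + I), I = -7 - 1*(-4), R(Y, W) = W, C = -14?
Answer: 2119/17 ≈ 124.65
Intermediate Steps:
I = -3 (I = -7 + 4 = -3)
O(j, u) = 6/(-3 + j) (O(j, u) = (u + (6 - u))/(j - 3) = 6/(-3 + j))
O(C, R(6, -5)) + 125 = 6/(-3 - 14) + 125 = 6/(-17) + 125 = 6*(-1/17) + 125 = -6/17 + 125 = 2119/17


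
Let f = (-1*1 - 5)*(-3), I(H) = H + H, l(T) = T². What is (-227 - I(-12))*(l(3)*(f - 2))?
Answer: -29232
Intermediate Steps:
I(H) = 2*H
f = 18 (f = (-1 - 5)*(-3) = -6*(-3) = 18)
(-227 - I(-12))*(l(3)*(f - 2)) = (-227 - 2*(-12))*(3²*(18 - 2)) = (-227 - 1*(-24))*(9*16) = (-227 + 24)*144 = -203*144 = -29232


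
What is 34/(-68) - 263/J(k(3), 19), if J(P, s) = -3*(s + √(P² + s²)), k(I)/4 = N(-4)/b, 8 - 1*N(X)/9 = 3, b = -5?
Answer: -6941/3888 + 263*√1657/3888 ≈ 0.96830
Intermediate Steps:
N(X) = 45 (N(X) = 72 - 9*3 = 72 - 27 = 45)
k(I) = -36 (k(I) = 4*(45/(-5)) = 4*(45*(-⅕)) = 4*(-9) = -36)
J(P, s) = -3*s - 3*√(P² + s²)
34/(-68) - 263/J(k(3), 19) = 34/(-68) - 263/(-3*19 - 3*√((-36)² + 19²)) = 34*(-1/68) - 263/(-57 - 3*√(1296 + 361)) = -½ - 263/(-57 - 3*√1657)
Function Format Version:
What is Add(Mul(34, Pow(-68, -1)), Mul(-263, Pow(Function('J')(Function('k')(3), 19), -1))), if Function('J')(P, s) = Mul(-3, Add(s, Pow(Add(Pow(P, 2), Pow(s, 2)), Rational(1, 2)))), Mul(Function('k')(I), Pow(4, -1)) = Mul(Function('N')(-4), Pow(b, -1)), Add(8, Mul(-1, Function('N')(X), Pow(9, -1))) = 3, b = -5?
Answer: Add(Rational(-6941, 3888), Mul(Rational(263, 3888), Pow(1657, Rational(1, 2)))) ≈ 0.96830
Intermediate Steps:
Function('N')(X) = 45 (Function('N')(X) = Add(72, Mul(-9, 3)) = Add(72, -27) = 45)
Function('k')(I) = -36 (Function('k')(I) = Mul(4, Mul(45, Pow(-5, -1))) = Mul(4, Mul(45, Rational(-1, 5))) = Mul(4, -9) = -36)
Function('J')(P, s) = Add(Mul(-3, s), Mul(-3, Pow(Add(Pow(P, 2), Pow(s, 2)), Rational(1, 2))))
Add(Mul(34, Pow(-68, -1)), Mul(-263, Pow(Function('J')(Function('k')(3), 19), -1))) = Add(Mul(34, Pow(-68, -1)), Mul(-263, Pow(Add(Mul(-3, 19), Mul(-3, Pow(Add(Pow(-36, 2), Pow(19, 2)), Rational(1, 2)))), -1))) = Add(Mul(34, Rational(-1, 68)), Mul(-263, Pow(Add(-57, Mul(-3, Pow(Add(1296, 361), Rational(1, 2)))), -1))) = Add(Rational(-1, 2), Mul(-263, Pow(Add(-57, Mul(-3, Pow(1657, Rational(1, 2)))), -1)))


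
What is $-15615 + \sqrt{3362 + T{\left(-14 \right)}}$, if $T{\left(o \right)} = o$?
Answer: $-15615 + 6 \sqrt{93} \approx -15557.0$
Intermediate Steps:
$-15615 + \sqrt{3362 + T{\left(-14 \right)}} = -15615 + \sqrt{3362 - 14} = -15615 + \sqrt{3348} = -15615 + 6 \sqrt{93}$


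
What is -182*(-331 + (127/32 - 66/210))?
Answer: 4766151/80 ≈ 59577.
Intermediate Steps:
-182*(-331 + (127/32 - 66/210)) = -182*(-331 + (127*(1/32) - 66*1/210)) = -182*(-331 + (127/32 - 11/35)) = -182*(-331 + 4093/1120) = -182*(-366627/1120) = 4766151/80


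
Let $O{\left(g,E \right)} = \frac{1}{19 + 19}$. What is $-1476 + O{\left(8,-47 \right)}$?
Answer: $- \frac{56087}{38} \approx -1476.0$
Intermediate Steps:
$O{\left(g,E \right)} = \frac{1}{38}$
$-1476 + O{\left(8,-47 \right)} = -1476 + \frac{1}{38} = - \frac{56087}{38}$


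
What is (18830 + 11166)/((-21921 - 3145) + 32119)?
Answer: 29996/7053 ≈ 4.2529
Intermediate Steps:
(18830 + 11166)/((-21921 - 3145) + 32119) = 29996/(-25066 + 32119) = 29996/7053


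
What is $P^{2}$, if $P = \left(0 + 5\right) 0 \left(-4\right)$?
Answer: $0$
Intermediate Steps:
$P = 0$ ($P = 5 \cdot 0 = 0$)
$P^{2} = 0^{2} = 0$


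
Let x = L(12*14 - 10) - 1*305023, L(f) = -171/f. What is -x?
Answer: 48193805/158 ≈ 3.0502e+5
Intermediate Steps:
x = -48193805/158 (x = -171/(12*14 - 10) - 1*305023 = -171/(168 - 10) - 305023 = -171/158 - 305023 = -48193805/158 ≈ -3.0502e+5)
-x = -1*(-48193805/158) = 48193805/158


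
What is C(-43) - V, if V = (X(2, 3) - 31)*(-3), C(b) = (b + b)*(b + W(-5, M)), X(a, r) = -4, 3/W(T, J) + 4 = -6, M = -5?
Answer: 18094/5 ≈ 3618.8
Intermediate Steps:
W(T, J) = -3/10 (W(T, J) = 3/(-4 - 6) = 3/(-10) = 3*(-1/10) = -3/10)
C(b) = 2*b*(-3/10 + b) (C(b) = (b + b)*(b - 3/10) = (2*b)*(-3/10 + b) = 2*b*(-3/10 + b))
V = 105 (V = (-4 - 31)*(-3) = -35*(-3) = 105)
C(-43) - V = (1/5)*(-43)*(-3 + 10*(-43)) - 1*105 = (1/5)*(-43)*(-3 - 430) - 105 = (1/5)*(-43)*(-433) - 105 = 18619/5 - 105 = 18094/5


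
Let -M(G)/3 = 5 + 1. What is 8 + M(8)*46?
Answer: -820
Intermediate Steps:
M(G) = -18 (M(G) = -3*(5 + 1) = -3*6 = -18)
8 + M(8)*46 = 8 - 18*46 = 8 - 828 = -820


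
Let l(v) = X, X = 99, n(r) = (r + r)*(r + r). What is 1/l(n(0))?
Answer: 1/99 ≈ 0.010101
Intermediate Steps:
n(r) = 4*r² (n(r) = (2*r)*(2*r) = 4*r²)
l(v) = 99
1/l(n(0)) = 1/99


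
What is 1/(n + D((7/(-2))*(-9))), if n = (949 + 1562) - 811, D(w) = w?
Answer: 2/3463 ≈ 0.00057753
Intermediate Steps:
n = 1700 (n = 2511 - 811 = 1700)
1/(n + D((7/(-2))*(-9))) = 1/(1700 + (7/(-2))*(-9)) = 1/(1700 + (7*(-½))*(-9)) = 1/(1700 - 7/2*(-9)) = 1/(1700 + 63/2) = 1/(3463/2) = 2/3463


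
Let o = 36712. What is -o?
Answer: -36712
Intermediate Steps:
-o = -1*36712 = -36712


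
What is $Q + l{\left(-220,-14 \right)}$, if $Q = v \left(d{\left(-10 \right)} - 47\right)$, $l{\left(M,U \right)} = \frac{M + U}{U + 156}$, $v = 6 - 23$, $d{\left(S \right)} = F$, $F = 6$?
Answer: $\frac{49370}{71} \approx 695.35$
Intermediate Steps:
$d{\left(S \right)} = 6$
$v = -17$ ($v = 6 - 23 = -17$)
$l{\left(M,U \right)} = \frac{M + U}{156 + U}$
$Q = 697$ ($Q = - 17 \left(6 - 47\right) = \left(-17\right) \left(-41\right) = 697$)
$Q + l{\left(-220,-14 \right)} = 697 + \frac{-220 - 14}{156 - 14} = 697 + \frac{1}{142} \left(-234\right) = 697 - \frac{117}{71} = \frac{49370}{71}$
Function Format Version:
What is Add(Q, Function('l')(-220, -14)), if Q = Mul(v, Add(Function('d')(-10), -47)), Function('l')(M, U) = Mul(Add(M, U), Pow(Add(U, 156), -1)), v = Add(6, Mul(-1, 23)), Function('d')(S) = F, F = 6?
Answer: Rational(49370, 71) ≈ 695.35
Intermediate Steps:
Function('d')(S) = 6
v = -17 (v = Add(6, -23) = -17)
Function('l')(M, U) = Mul(Pow(Add(156, U), -1), Add(M, U)) (Function('l')(M, U) = Mul(Add(M, U), Pow(Add(156, U), -1)) = Mul(Pow(Add(156, U), -1), Add(M, U)))
Q = 697 (Q = Mul(-17, Add(6, -47)) = Mul(-17, -41) = 697)
Add(Q, Function('l')(-220, -14)) = Add(697, Mul(Pow(Add(156, -14), -1), Add(-220, -14))) = Add(697, Mul(Pow(142, -1), -234)) = Add(697, Mul(Rational(1, 142), -234)) = Add(697, Rational(-117, 71)) = Rational(49370, 71)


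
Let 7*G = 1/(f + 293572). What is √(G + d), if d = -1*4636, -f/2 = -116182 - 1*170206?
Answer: I*√869897715352595/433174 ≈ 68.088*I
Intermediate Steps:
f = 572776 (f = -2*(-116182 - 1*170206) = -2*(-116182 - 170206) = -2*(-286388) = 572776)
d = -4636
G = 1/6064436 (G = 1/(7*(572776 + 293572)) = (⅐)/866348 = (⅐)*(1/866348) = 1/6064436 ≈ 1.6490e-7)
√(G + d) = √(1/6064436 - 4636) = √(-28114725295/6064436) = I*√869897715352595/433174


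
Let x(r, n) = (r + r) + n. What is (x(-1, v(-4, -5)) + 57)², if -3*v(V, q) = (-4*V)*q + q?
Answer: 62500/9 ≈ 6944.4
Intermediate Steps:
v(V, q) = -q/3 + 4*V*q/3 (v(V, q) = -((-4*V)*q + q)/3 = -(-4*V*q + q)/3 = -(q - 4*V*q)/3 = -q/3 + 4*V*q/3)
x(r, n) = n + 2*r (x(r, n) = 2*r + n = n + 2*r)
(x(-1, v(-4, -5)) + 57)² = (((⅓)*(-5)*(-1 + 4*(-4)) + 2*(-1)) + 57)² = (((⅓)*(-5)*(-1 - 16) - 2) + 57)² = (((⅓)*(-5)*(-17) - 2) + 57)² = ((85/3 - 2) + 57)² = (79/3 + 57)² = (250/3)² = 62500/9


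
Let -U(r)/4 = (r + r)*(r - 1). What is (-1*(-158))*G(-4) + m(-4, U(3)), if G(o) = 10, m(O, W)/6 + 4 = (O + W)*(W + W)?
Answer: 31508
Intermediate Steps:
U(r) = -8*r*(-1 + r) (U(r) = -4*(r + r)*(r - 1) = -4*2*r*(-1 + r) = -8*r*(-1 + r))
m(O, W) = -24 + 12*W*(O + W) (m(O, W) = -24 + 6*((O + W)*(W + W)) = -24 + 6*((O + W)*(2*W)) = -24 + 6*(2*W*(O + W)) = -24 + 12*W*(O + W))
(-1*(-158))*G(-4) + m(-4, U(3)) = -1*(-158)*10 + (-24 + 12*(8*3*(1 - 1*3))² + 12*(-4)*(8*3*(1 - 1*3))) = 158*10 + (-24 + 12*(8*3*(1 - 3))² + 12*(-4)*(8*3*(1 - 3))) = 1580 + (-24 + 12*(8*3*(-2))² + 12*(-4)*(8*3*(-2))) = 1580 + (-24 + 12*(-48)² + 12*(-4)*(-48)) = 1580 + (-24 + 12*2304 + 2304) = 1580 + (-24 + 27648 + 2304) = 1580 + 29928 = 31508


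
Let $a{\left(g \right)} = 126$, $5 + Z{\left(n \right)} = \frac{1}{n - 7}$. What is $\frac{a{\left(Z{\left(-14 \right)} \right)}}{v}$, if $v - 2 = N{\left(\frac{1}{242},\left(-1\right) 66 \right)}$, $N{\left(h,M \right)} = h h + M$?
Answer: $- \frac{819896}{416455} \approx -1.9688$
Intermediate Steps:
$Z{\left(n \right)} = -5 + \frac{1}{-7 + n}$ ($Z{\left(n \right)} = -5 + \frac{1}{n - 7} = -5 + \frac{1}{-7 + n}$)
$N{\left(h,M \right)} = M + h^{2}$ ($N{\left(h,M \right)} = h^{2} + M = M + h^{2}$)
$v = - \frac{3748095}{58564}$ ($v = 2 + \left(\left(-1\right) 66 + \left(\frac{1}{242}\right)^{2}\right) = 2 - \left(66 - \left(\frac{1}{242}\right)^{2}\right) = 2 + \left(-66 + \frac{1}{58564}\right) = 2 - \frac{3865223}{58564} = - \frac{3748095}{58564} \approx -64.0$)
$\frac{a{\left(Z{\left(-14 \right)} \right)}}{v} = \frac{126}{- \frac{3748095}{58564}} = 126 \left(- \frac{58564}{3748095}\right) = - \frac{819896}{416455}$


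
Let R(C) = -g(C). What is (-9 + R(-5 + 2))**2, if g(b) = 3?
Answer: 144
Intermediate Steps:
R(C) = -3 (R(C) = -1*3 = -3)
(-9 + R(-5 + 2))**2 = (-9 - 3)**2 = (-12)**2 = 144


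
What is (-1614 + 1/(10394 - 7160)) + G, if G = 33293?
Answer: 102449887/3234 ≈ 31679.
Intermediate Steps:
(-1614 + 1/(10394 - 7160)) + G = (-1614 + 1/(10394 - 7160)) + 33293 = (-1614 + 1/3234) + 33293 = -5219675/3234 + 33293 = 102449887/3234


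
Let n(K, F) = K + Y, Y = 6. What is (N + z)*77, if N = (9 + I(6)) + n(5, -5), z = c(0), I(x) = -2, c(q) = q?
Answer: 1386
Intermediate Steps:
n(K, F) = 6 + K (n(K, F) = K + 6 = 6 + K)
z = 0
N = 18 (N = (9 - 2) + (6 + 5) = 7 + 11 = 18)
(N + z)*77 = (18 + 0)*77 = 18*77 = 1386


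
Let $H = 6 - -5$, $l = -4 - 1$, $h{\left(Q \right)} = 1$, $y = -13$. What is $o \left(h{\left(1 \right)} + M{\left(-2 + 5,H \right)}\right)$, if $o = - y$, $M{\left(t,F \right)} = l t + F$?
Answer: $-39$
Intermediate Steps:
$l = -5$ ($l = -4 - 1 = -5$)
$H = 11$ ($H = 6 + 5 = 11$)
$M{\left(t,F \right)} = F - 5 t$ ($M{\left(t,F \right)} = - 5 t + F = F - 5 t$)
$o = 13$ ($o = \left(-1\right) \left(-13\right) = 13$)
$o \left(h{\left(1 \right)} + M{\left(-2 + 5,H \right)}\right) = 13 \left(1 + \left(11 - 5 \left(-2 + 5\right)\right)\right) = 13 \left(1 + \left(11 - 15\right)\right) = 13 \left(1 - 4\right) = 13 \left(-3\right) = -39$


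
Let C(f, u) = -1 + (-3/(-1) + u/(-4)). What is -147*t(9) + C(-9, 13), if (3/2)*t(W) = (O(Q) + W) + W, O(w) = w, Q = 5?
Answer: -9021/4 ≈ -2255.3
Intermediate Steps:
C(f, u) = 2 - u/4 (C(f, u) = -1 + (-3*(-1) + u*(-1/4)) = -1 + (3 - u/4) = 2 - u/4)
t(W) = 10/3 + 4*W/3 (t(W) = 2*((5 + W) + W)/3 = 2*(5 + 2*W)/3 = 10/3 + 4*W/3)
-147*t(9) + C(-9, 13) = -147*(10/3 + (4/3)*9) + (2 - 1/4*13) = -147*(10/3 + 12) + (2 - 13/4) = -147*46/3 - 5/4 = -2254 - 5/4 = -9021/4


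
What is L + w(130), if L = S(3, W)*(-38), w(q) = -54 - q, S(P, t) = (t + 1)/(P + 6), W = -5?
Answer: -1504/9 ≈ -167.11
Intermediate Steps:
S(P, t) = (1 + t)/(6 + P)
L = 152/9 (L = ((1 - 5)/(6 + 3))*(-38) = (-4/9)*(-38) = ((⅑)*(-4))*(-38) = -4/9*(-38) = 152/9 ≈ 16.889)
L + w(130) = 152/9 + (-54 - 1*130) = 152/9 + (-54 - 130) = 152/9 - 184 = -1504/9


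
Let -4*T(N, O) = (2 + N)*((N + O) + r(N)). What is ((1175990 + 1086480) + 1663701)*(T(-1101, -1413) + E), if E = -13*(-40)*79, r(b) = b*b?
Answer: 5220277530724943/4 ≈ 1.3051e+15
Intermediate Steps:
r(b) = b**2
E = 41080 (E = 520*79 = 41080)
T(N, O) = -(2 + N)*(N + O + N**2)/4 (T(N, O) = -(2 + N)*((N + O) + N**2)/4 = -(2 + N)*(N + O + N**2)/4)
((1175990 + 1086480) + 1663701)*(T(-1101, -1413) + E) = ((1175990 + 1086480) + 1663701)*((-3/4*(-1101)**2 - 1/2*(-1101) - 1/2*(-1413) - 1/4*(-1101)**3 - 1/4*(-1101)*(-1413)) + 41080) = (2262470 + 1663701)*((-3/4*1212201 + 1101/2 + 1413/2 - 1/4*(-1334633301) - 1555713/4) + 41080) = 3926171*((-3636603/4 + 1101/2 + 1413/2 + 1334633301/4 - 1555713/4) + 41080) = 3926171*(1329446013/4 + 41080) = 3926171*(1329610333/4) = 5220277530724943/4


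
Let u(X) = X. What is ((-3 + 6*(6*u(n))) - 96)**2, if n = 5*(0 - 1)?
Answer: 77841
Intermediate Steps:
n = -5 (n = 5*(-1) = -5)
((-3 + 6*(6*u(n))) - 96)**2 = ((-3 + 6*(6*(-5))) - 96)**2 = ((-3 + 6*(-30)) - 96)**2 = ((-3 - 180) - 96)**2 = (-183 - 96)**2 = (-279)**2 = 77841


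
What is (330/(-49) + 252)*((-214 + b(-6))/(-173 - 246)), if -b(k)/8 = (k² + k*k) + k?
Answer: 1273908/2933 ≈ 434.34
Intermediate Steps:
b(k) = -16*k² - 8*k (b(k) = -8*((k² + k*k) + k) = -8*((k² + k²) + k) = -8*(2*k² + k) = -8*(k + 2*k²) = -16*k² - 8*k)
(330/(-49) + 252)*((-214 + b(-6))/(-173 - 246)) = (330/(-49) + 252)*((-214 - 8*(-6)*(1 + 2*(-6)))/(-173 - 246)) = (330*(-1/49) + 252)*((-214 - 8*(-6)*(1 - 12))/(-419)) = (-330/49 + 252)*((-214 - 8*(-6)*(-11))*(-1/419)) = 12018*((-214 - 528)*(-1/419))/49 = 12018*(-742*(-1/419))/49 = (12018/49)*(742/419) = 1273908/2933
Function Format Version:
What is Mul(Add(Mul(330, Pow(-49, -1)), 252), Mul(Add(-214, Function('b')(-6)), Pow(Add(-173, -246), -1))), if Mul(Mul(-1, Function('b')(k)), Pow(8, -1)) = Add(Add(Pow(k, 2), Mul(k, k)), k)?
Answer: Rational(1273908, 2933) ≈ 434.34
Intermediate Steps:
Function('b')(k) = Add(Mul(-16, Pow(k, 2)), Mul(-8, k)) (Function('b')(k) = Mul(-8, Add(Add(Pow(k, 2), Mul(k, k)), k)) = Mul(-8, Add(Add(Pow(k, 2), Pow(k, 2)), k)) = Mul(-8, Add(Mul(2, Pow(k, 2)), k)) = Mul(-8, Add(k, Mul(2, Pow(k, 2)))) = Add(Mul(-16, Pow(k, 2)), Mul(-8, k)))
Mul(Add(Mul(330, Pow(-49, -1)), 252), Mul(Add(-214, Function('b')(-6)), Pow(Add(-173, -246), -1))) = Mul(Add(Mul(330, Pow(-49, -1)), 252), Mul(Add(-214, Mul(-8, -6, Add(1, Mul(2, -6)))), Pow(Add(-173, -246), -1))) = Mul(Add(Mul(330, Rational(-1, 49)), 252), Mul(Add(-214, Mul(-8, -6, Add(1, -12))), Pow(-419, -1))) = Mul(Add(Rational(-330, 49), 252), Mul(Add(-214, Mul(-8, -6, -11)), Rational(-1, 419))) = Mul(Rational(12018, 49), Mul(Add(-214, -528), Rational(-1, 419))) = Mul(Rational(12018, 49), Mul(-742, Rational(-1, 419))) = Mul(Rational(12018, 49), Rational(742, 419)) = Rational(1273908, 2933)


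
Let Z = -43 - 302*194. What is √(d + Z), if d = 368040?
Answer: √309409 ≈ 556.25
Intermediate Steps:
Z = -58631 (Z = -43 - 58588 = -58631)
√(d + Z) = √(368040 - 58631) = √309409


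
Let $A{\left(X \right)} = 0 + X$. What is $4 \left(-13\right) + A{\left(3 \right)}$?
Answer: $-49$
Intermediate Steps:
$A{\left(X \right)} = X$
$4 \left(-13\right) + A{\left(3 \right)} = 4 \left(-13\right) + 3 = -52 + 3 = -49$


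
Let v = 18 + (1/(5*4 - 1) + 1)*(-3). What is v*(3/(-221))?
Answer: -846/4199 ≈ -0.20148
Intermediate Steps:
v = 282/19 (v = 18 + (1/(20 - 1) + 1)*(-3) = 18 + (1/19 + 1)*(-3) = 18 + (20/19)*(-3) = 18 - 60/19 = 282/19 ≈ 14.842)
v*(3/(-221)) = 282*(3/(-221))/19 = 282*(3*(-1/221))/19 = (282/19)*(-3/221) = -846/4199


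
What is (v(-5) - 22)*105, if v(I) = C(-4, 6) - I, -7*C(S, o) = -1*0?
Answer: -1785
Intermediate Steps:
C(S, o) = 0 (C(S, o) = -(-1)*0/7 = -⅐*0 = 0)
v(I) = -I (v(I) = 0 - I = -I)
(v(-5) - 22)*105 = (-1*(-5) - 22)*105 = (5 - 22)*105 = -17*105 = -1785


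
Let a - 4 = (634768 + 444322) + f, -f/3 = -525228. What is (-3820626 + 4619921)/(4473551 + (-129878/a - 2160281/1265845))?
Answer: 191861484787180425/1073823557404433813 ≈ 0.17867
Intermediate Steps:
f = 1575684 (f = -3*(-525228) = 1575684)
a = 2654778 (a = 4 + ((634768 + 444322) + 1575684) = 4 + (1079090 + 1575684) = 4 + 2654774 = 2654778)
(-3820626 + 4619921)/(4473551 + (-129878/a - 2160281/1265845)) = (-3820626 + 4619921)/(4473551 + (-129878/2654778 - 2160281/1265845)) = 799295/(4473551 + (-129878*1/2654778 - 2160281*1/1265845)) = 799295/(4473551 + (-9277/189627 - 2160281/1265845)) = 799295/(4473551 - 421390849252/240038389815) = 799295/(1073823557404433813/240038389815) = 799295*(240038389815/1073823557404433813) = 191861484787180425/1073823557404433813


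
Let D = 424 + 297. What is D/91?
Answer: 103/13 ≈ 7.9231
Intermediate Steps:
D = 721
D/91 = 721/91 = 721*(1/91) = 103/13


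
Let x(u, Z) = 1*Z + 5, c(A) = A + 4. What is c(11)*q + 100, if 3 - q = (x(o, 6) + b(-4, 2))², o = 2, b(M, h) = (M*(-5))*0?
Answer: -1670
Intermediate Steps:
b(M, h) = 0 (b(M, h) = -5*M*0 = 0)
c(A) = 4 + A
x(u, Z) = 5 + Z (x(u, Z) = Z + 5 = 5 + Z)
q = -118 (q = 3 - ((5 + 6) + 0)² = 3 - (11 + 0)² = 3 - 1*11² = 3 - 1*121 = 3 - 121 = -118)
c(11)*q + 100 = (4 + 11)*(-118) + 100 = 15*(-118) + 100 = -1770 + 100 = -1670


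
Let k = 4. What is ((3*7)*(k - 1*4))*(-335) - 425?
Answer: -425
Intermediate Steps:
((3*7)*(k - 1*4))*(-335) - 425 = ((3*7)*(4 - 1*4))*(-335) - 425 = (21*(4 - 4))*(-335) - 425 = (21*0)*(-335) - 425 = 0*(-335) - 425 = 0 - 425 = -425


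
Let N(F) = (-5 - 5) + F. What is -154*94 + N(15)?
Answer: -14471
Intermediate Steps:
N(F) = -10 + F
-154*94 + N(15) = -154*94 + (-10 + 15) = -14476 + 5 = -14471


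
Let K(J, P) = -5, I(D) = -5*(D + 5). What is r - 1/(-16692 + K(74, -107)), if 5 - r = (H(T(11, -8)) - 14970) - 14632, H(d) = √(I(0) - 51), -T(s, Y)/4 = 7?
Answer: 494348080/16697 - 2*I*√19 ≈ 29607.0 - 8.7178*I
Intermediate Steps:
I(D) = -25 - 5*D (I(D) = -5*(5 + D) = -25 - 5*D)
T(s, Y) = -28 (T(s, Y) = -4*7 = -28)
H(d) = 2*I*√19 (H(d) = √((-25 - 5*0) - 51) = √((-25 + 0) - 51) = √(-25 - 51) = √(-76) = 2*I*√19)
r = 29607 - 2*I*√19 (r = 5 - ((2*I*√19 - 14970) - 14632) = 5 - ((-14970 + 2*I*√19) - 14632) = 5 - (-29602 + 2*I*√19) = 5 + (29602 - 2*I*√19) = 29607 - 2*I*√19 ≈ 29607.0 - 8.7178*I)
r - 1/(-16692 + K(74, -107)) = (29607 - 2*I*√19) - 1/(-16692 - 5) = (29607 - 2*I*√19) - 1/(-16697) = (29607 - 2*I*√19) - 1*(-1/16697) = (29607 - 2*I*√19) + 1/16697 = 494348080/16697 - 2*I*√19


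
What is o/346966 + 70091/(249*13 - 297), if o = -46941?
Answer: 1727227669/72862860 ≈ 23.705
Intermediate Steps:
o/346966 + 70091/(249*13 - 297) = -46941/346966 + 70091/(249*13 - 297) = -46941*1/346966 + 70091/(3237 - 297) = -46941/346966 + 70091/2940 = -46941/346966 + 70091*(1/2940) = -46941/346966 + 10013/420 = 1727227669/72862860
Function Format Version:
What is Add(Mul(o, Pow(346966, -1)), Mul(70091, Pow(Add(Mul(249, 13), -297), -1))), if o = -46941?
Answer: Rational(1727227669, 72862860) ≈ 23.705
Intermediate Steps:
Add(Mul(o, Pow(346966, -1)), Mul(70091, Pow(Add(Mul(249, 13), -297), -1))) = Add(Mul(-46941, Pow(346966, -1)), Mul(70091, Pow(Add(Mul(249, 13), -297), -1))) = Add(Mul(-46941, Rational(1, 346966)), Mul(70091, Pow(Add(3237, -297), -1))) = Add(Rational(-46941, 346966), Mul(70091, Pow(2940, -1))) = Add(Rational(-46941, 346966), Mul(70091, Rational(1, 2940))) = Add(Rational(-46941, 346966), Rational(10013, 420)) = Rational(1727227669, 72862860)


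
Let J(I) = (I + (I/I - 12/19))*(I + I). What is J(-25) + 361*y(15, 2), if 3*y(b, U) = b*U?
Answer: 91990/19 ≈ 4841.6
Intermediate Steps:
J(I) = 2*I*(7/19 + I) (J(I) = (I + (1 - 12*1/19))*(2*I) = (I + (1 - 12/19))*(2*I) = (I + 7/19)*(2*I) = (7/19 + I)*(2*I) = 2*I*(7/19 + I))
y(b, U) = U*b/3 (y(b, U) = (b*U)/3 = (U*b)/3 = U*b/3)
J(-25) + 361*y(15, 2) = (2/19)*(-25)*(7 + 19*(-25)) + 361*((⅓)*2*15) = (2/19)*(-25)*(7 - 475) + 361*10 = (2/19)*(-25)*(-468) + 3610 = 23400/19 + 3610 = 91990/19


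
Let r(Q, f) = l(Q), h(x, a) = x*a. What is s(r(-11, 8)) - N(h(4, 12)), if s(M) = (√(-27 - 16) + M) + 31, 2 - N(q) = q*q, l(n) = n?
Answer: 2322 + I*√43 ≈ 2322.0 + 6.5574*I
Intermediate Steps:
h(x, a) = a*x
r(Q, f) = Q
N(q) = 2 - q² (N(q) = 2 - q*q = 2 - q²)
s(M) = 31 + M + I*√43 (s(M) = (√(-43) + M) + 31 = (I*√43 + M) + 31 = (M + I*√43) + 31 = 31 + M + I*√43)
s(r(-11, 8)) - N(h(4, 12)) = (31 - 11 + I*√43) - (2 - (12*4)²) = (20 + I*√43) - (2 - 1*48²) = (20 + I*√43) - (2 - 1*2304) = (20 + I*√43) - (2 - 2304) = (20 + I*√43) - 1*(-2302) = (20 + I*√43) + 2302 = 2322 + I*√43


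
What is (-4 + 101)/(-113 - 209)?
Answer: -97/322 ≈ -0.30124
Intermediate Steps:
(-4 + 101)/(-113 - 209) = 97/(-322) = 97*(-1/322) = -97/322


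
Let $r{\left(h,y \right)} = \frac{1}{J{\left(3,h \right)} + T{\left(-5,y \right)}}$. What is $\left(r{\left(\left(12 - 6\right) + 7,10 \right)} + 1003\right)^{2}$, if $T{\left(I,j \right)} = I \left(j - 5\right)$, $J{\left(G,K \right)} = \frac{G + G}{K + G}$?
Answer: $\frac{39039041889}{38809} \approx 1.0059 \cdot 10^{6}$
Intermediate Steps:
$J{\left(G,K \right)} = \frac{2 G}{G + K}$
$T{\left(I,j \right)} = I \left(-5 + j\right)$
$r{\left(h,y \right)} = \frac{1}{25 - 5 y + \frac{6}{3 + h}}$ ($r{\left(h,y \right)} = \frac{1}{2 \cdot 3 \frac{1}{3 + h} - 5 \left(-5 + y\right)} = \frac{1}{\frac{6}{3 + h} - \left(-25 + 5 y\right)} = \frac{1}{25 - 5 y + \frac{6}{3 + h}}$)
$\left(r{\left(\left(12 - 6\right) + 7,10 \right)} + 1003\right)^{2} = \left(\frac{-3 - \left(\left(12 - 6\right) + 7\right)}{-6 + 5 \left(-5 + 10\right) \left(3 + \left(\left(12 - 6\right) + 7\right)\right)} + 1003\right)^{2} = \left(\frac{-3 - \left(6 + 7\right)}{-6 + 5 \cdot 5 \left(3 + \left(6 + 7\right)\right)} + 1003\right)^{2} = \left(\frac{-3 - 13}{-6 + 5 \cdot 5 \left(3 + 13\right)} + 1003\right)^{2} = \left(\frac{-3 - 13}{-6 + 5 \cdot 5 \cdot 16} + 1003\right)^{2} = \left(\frac{1}{-6 + 400} \left(-16\right) + 1003\right)^{2} = \left(\frac{1}{394} \left(-16\right) + 1003\right)^{2} = \left(- \frac{8}{197} + 1003\right)^{2} = \left(\frac{197583}{197}\right)^{2} = \frac{39039041889}{38809}$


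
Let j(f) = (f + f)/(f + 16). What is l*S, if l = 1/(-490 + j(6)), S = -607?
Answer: 6677/5384 ≈ 1.2402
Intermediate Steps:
j(f) = 2*f/(16 + f) (j(f) = (2*f)/(16 + f) = 2*f/(16 + f))
l = -11/5384 (l = 1/(-490 + 2*6/(16 + 6)) = 1/(-490 + 2*6/22) = 1/(-490 + 2*6*(1/22)) = 1/(-490 + 6/11) = 1/(-5384/11) = -11/5384 ≈ -0.0020431)
l*S = -11/5384*(-607) = 6677/5384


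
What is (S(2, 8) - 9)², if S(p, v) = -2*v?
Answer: 625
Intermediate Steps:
(S(2, 8) - 9)² = (-2*8 - 9)² = (-16 - 9)² = (-25)² = 625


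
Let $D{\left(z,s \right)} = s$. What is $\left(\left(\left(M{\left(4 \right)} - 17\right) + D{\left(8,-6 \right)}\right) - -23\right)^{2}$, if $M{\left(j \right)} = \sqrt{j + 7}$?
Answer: $11$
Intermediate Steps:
$M{\left(j \right)} = \sqrt{7 + j}$
$\left(\left(\left(M{\left(4 \right)} - 17\right) + D{\left(8,-6 \right)}\right) - -23\right)^{2} = \left(\left(\left(\sqrt{7 + 4} - 17\right) - 6\right) - -23\right)^{2} = \left(\left(\left(\sqrt{11} - 17\right) - 6\right) + \left(-51 + 74\right)\right)^{2} = \left(\left(\left(-17 + \sqrt{11}\right) - 6\right) + 23\right)^{2} = \left(\left(-23 + \sqrt{11}\right) + 23\right)^{2} = \left(\sqrt{11}\right)^{2} = 11$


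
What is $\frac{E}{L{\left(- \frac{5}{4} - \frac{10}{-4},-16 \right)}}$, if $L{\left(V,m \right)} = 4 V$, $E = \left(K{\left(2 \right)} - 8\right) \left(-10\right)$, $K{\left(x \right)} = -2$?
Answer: $20$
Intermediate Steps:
$E = 100$ ($E = \left(-2 - 8\right) \left(-10\right) = \left(-10\right) \left(-10\right) = 100$)
$\frac{E}{L{\left(- \frac{5}{4} - \frac{10}{-4},-16 \right)}} = \frac{100}{4 \left(- \frac{5}{4} - \frac{10}{-4}\right)} = \frac{100}{4 \left(\left(-5\right) \frac{1}{4} - - \frac{5}{2}\right)} = \frac{100}{4 \left(- \frac{5}{4} + \frac{5}{2}\right)} = \frac{100}{4 \cdot \frac{5}{4}} = \frac{100}{5} = 100 \cdot \frac{1}{5} = 20$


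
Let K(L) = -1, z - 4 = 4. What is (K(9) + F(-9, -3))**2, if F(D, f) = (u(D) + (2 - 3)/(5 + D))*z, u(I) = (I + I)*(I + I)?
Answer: 6723649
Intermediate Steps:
z = 8 (z = 4 + 4 = 8)
u(I) = 4*I**2 (u(I) = (2*I)*(2*I) = 4*I**2)
F(D, f) = -8/(5 + D) + 32*D**2 (F(D, f) = (4*D**2 + (2 - 3)/(5 + D))*8 = (4*D**2 - 1/(5 + D))*8 = (-1/(5 + D) + 4*D**2)*8 = -8/(5 + D) + 32*D**2)
(K(9) + F(-9, -3))**2 = (-1 + 8*(-1 + 4*(-9)**3 + 20*(-9)**2)/(5 - 9))**2 = (-1 + 8*(-1 + 4*(-729) + 20*81)/(-4))**2 = (-1 + 8*(-1/4)*(-1 - 2916 + 1620))**2 = (-1 + 8*(-1/4)*(-1297))**2 = (-1 + 2594)**2 = 2593**2 = 6723649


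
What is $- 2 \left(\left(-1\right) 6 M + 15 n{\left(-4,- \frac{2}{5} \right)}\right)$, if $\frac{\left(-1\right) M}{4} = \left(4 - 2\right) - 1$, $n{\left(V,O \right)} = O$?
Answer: $-36$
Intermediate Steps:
$M = -4$ ($M = - 4 \left(\left(4 - 2\right) - 1\right) = - 4 \left(2 - 1\right) = \left(-4\right) 1 = -4$)
$- 2 \left(\left(-1\right) 6 M + 15 n{\left(-4,- \frac{2}{5} \right)}\right) = - 2 \left(\left(-1\right) 6 \left(-4\right) + 15 \left(- \frac{2}{5}\right)\right) = - 2 \left(\left(-6\right) \left(-4\right) + 15 \left(\left(-2\right) \frac{1}{5}\right)\right) = - 2 \left(24 + 15 \left(- \frac{2}{5}\right)\right) = - 2 \left(24 - 6\right) = \left(-2\right) 18 = -36$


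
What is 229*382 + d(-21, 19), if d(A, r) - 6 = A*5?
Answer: 87379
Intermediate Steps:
d(A, r) = 6 + 5*A (d(A, r) = 6 + A*5 = 6 + 5*A)
229*382 + d(-21, 19) = 229*382 + (6 + 5*(-21)) = 87478 + (6 - 105) = 87478 - 99 = 87379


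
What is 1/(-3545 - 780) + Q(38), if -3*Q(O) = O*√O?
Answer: -1/4325 - 38*√38/3 ≈ -78.083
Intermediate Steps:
Q(O) = -O^(3/2)/3 (Q(O) = -O*√O/3 = -O^(3/2)/3)
1/(-3545 - 780) + Q(38) = 1/(-3545 - 780) - 38*√38/3 = 1/(-4325) - 38*√38/3 = -1/4325 - 38*√38/3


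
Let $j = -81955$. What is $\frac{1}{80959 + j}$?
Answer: $- \frac{1}{996} \approx -0.001004$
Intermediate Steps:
$\frac{1}{80959 + j} = \frac{1}{80959 - 81955} = \frac{1}{-996} = - \frac{1}{996}$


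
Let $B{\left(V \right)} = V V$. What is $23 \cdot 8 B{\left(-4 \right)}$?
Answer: $2944$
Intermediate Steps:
$B{\left(V \right)} = V^{2}$
$23 \cdot 8 B{\left(-4 \right)} = 23 \cdot 8 \left(-4\right)^{2} = 184 \cdot 16 = 2944$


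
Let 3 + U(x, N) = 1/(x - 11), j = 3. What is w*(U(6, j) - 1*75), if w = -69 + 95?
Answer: -10166/5 ≈ -2033.2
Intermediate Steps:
U(x, N) = -3 + 1/(-11 + x) (U(x, N) = -3 + 1/(x - 11) = -3 + 1/(-11 + x))
w = 26
w*(U(6, j) - 1*75) = 26*((34 - 3*6)/(-11 + 6) - 1*75) = 26*((34 - 18)/(-5) - 75) = 26*(-⅕*16 - 75) = 26*(-16/5 - 75) = 26*(-391/5) = -10166/5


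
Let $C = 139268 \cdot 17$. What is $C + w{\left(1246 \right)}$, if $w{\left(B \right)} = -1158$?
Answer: $2366398$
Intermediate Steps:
$C = 2367556$
$C + w{\left(1246 \right)} = 2367556 - 1158 = 2366398$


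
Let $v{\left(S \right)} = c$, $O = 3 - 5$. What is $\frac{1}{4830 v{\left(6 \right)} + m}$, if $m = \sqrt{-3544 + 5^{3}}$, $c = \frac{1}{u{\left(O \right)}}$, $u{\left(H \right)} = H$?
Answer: $- \frac{2415}{5835644} - \frac{i \sqrt{3419}}{5835644} \approx -0.00041384 - 1.002 \cdot 10^{-5} i$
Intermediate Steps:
$O = -2$
$c = - \frac{1}{2}$ ($c = \frac{1}{-2} = - \frac{1}{2} \approx -0.5$)
$v{\left(S \right)} = - \frac{1}{2}$
$m = i \sqrt{3419}$ ($m = \sqrt{-3544 + 125} = \sqrt{-3419} = i \sqrt{3419} \approx 58.472 i$)
$\frac{1}{4830 v{\left(6 \right)} + m} = \frac{1}{4830 \left(- \frac{1}{2}\right) + i \sqrt{3419}} = \frac{1}{-2415 + i \sqrt{3419}}$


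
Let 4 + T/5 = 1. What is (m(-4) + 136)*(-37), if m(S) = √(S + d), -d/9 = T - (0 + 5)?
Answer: -5032 - 148*√11 ≈ -5522.9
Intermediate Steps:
T = -15 (T = -20 + 5*1 = -20 + 5 = -15)
d = 180 (d = -9*(-15 - (0 + 5)) = -9*(-15 - 1*5) = -9*(-15 - 5) = -9*(-20) = 180)
m(S) = √(180 + S) (m(S) = √(S + 180) = √(180 + S))
(m(-4) + 136)*(-37) = (√(180 - 4) + 136)*(-37) = (√176 + 136)*(-37) = (4*√11 + 136)*(-37) = (136 + 4*√11)*(-37) = -5032 - 148*√11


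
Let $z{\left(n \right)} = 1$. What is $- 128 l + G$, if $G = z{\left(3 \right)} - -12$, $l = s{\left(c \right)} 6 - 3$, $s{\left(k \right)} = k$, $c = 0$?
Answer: $397$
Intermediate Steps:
$l = -3$ ($l = 0 \cdot 6 - 3 = 0 - 3 = -3$)
$G = 13$ ($G = 1 - -12 = 1 + 12 = 13$)
$- 128 l + G = \left(-128\right) \left(-3\right) + 13 = 384 + 13 = 397$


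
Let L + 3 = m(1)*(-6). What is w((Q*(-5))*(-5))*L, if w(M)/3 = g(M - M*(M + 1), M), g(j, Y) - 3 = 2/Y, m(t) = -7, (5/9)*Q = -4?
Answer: 3497/10 ≈ 349.70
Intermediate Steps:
Q = -36/5 (Q = (9/5)*(-4) = -36/5 ≈ -7.2000)
g(j, Y) = 3 + 2/Y
w(M) = 9 + 6/M (w(M) = 3*(3 + 2/M) = 9 + 6/M)
L = 39 (L = -3 - 7*(-6) = -3 + 42 = 39)
w((Q*(-5))*(-5))*L = (9 + 6/((-36/5*(-5)*(-5))))*39 = (9 + 6/((36*(-5))))*39 = (9 + 6/(-180))*39 = (9 + 6*(-1/180))*39 = (9 - 1/30)*39 = (269/30)*39 = 3497/10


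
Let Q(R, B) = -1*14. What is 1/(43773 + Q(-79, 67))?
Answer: 1/43759 ≈ 2.2852e-5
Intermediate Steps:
Q(R, B) = -14
1/(43773 + Q(-79, 67)) = 1/(43773 - 14) = 1/43759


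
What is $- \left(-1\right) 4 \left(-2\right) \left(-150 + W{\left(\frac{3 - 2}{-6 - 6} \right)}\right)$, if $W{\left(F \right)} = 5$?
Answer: $1160$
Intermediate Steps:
$- \left(-1\right) 4 \left(-2\right) \left(-150 + W{\left(\frac{3 - 2}{-6 - 6} \right)}\right) = - \left(-1\right) 4 \left(-2\right) \left(-150 + 5\right) = - \left(-4\right) \left(-2\right) \left(-145\right) = - 8 \left(-145\right) = \left(-1\right) \left(-1160\right) = 1160$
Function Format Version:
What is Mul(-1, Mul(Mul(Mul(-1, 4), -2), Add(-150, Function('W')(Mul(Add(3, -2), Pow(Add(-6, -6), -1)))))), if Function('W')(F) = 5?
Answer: 1160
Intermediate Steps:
Mul(-1, Mul(Mul(Mul(-1, 4), -2), Add(-150, Function('W')(Mul(Add(3, -2), Pow(Add(-6, -6), -1)))))) = Mul(-1, Mul(Mul(Mul(-1, 4), -2), Add(-150, 5))) = Mul(-1, Mul(Mul(-4, -2), -145)) = Mul(-1, Mul(8, -145)) = Mul(-1, -1160) = 1160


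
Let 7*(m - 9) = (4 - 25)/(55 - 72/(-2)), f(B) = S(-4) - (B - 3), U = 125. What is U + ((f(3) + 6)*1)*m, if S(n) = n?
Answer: 13007/91 ≈ 142.93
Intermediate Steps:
f(B) = -1 - B (f(B) = -4 - (B - 3) = -4 - (-3 + B) = -4 + (3 - B) = -1 - B)
m = 816/91 (m = 9 + ((4 - 25)/(55 - 72/(-2)))/7 = 9 + (-21/(55 - 72*(-½)))/7 = 9 + (-21/(55 + 36))/7 = 9 + (-21/91)/7 = 9 + (-21*1/91)/7 = 9 + (⅐)*(-3/13) = 9 - 3/91 = 816/91 ≈ 8.9670)
U + ((f(3) + 6)*1)*m = 125 + (((-1 - 1*3) + 6)*1)*(816/91) = 125 + (((-1 - 3) + 6)*1)*(816/91) = 125 + ((-4 + 6)*1)*(816/91) = 125 + (2*1)*(816/91) = 125 + 2*(816/91) = 125 + 1632/91 = 13007/91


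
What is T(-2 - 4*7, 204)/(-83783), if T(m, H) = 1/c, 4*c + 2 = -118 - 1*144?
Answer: 1/5529678 ≈ 1.8084e-7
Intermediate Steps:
c = -66 (c = -½ + (-118 - 1*144)/4 = -½ + (-118 - 144)/4 = -½ + (¼)*(-262) = -½ - 131/2 = -66)
T(m, H) = -1/66 (T(m, H) = 1/(-66) = -1/66)
T(-2 - 4*7, 204)/(-83783) = -1/66/(-83783) = -1/66*(-1/83783) = 1/5529678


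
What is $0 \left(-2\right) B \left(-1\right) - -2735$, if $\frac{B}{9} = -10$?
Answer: $2735$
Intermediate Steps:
$B = -90$ ($B = 9 \left(-10\right) = -90$)
$0 \left(-2\right) B \left(-1\right) - -2735 = 0 \left(-2\right) \left(-90\right) \left(-1\right) - -2735 = 0 \left(-90\right) \left(-1\right) + 2735 = 0 \left(-1\right) + 2735 = 0 + 2735 = 2735$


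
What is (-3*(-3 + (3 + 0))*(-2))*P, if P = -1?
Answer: 0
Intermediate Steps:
(-3*(-3 + (3 + 0))*(-2))*P = (-3*(-3 + (3 + 0))*(-2))*(-1) = (-3*(-3 + 3)*(-2))*(-1) = (-3*0*(-2))*(-1) = (0*(-2))*(-1) = 0*(-1) = 0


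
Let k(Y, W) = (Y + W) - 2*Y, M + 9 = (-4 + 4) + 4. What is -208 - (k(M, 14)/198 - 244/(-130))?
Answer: -2702351/12870 ≈ -209.97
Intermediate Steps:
M = -5 (M = -9 + ((-4 + 4) + 4) = -9 + (0 + 4) = -9 + 4 = -5)
k(Y, W) = W - Y (k(Y, W) = (W + Y) - 2*Y = W - Y)
-208 - (k(M, 14)/198 - 244/(-130)) = -208 - ((14 - 1*(-5))/198 - 244/(-130)) = -208 - ((14 + 5)*(1/198) - 244*(-1/130)) = -208 - (19*(1/198) + 122/65) = -208 - (19/198 + 122/65) = -208 - 1*25391/12870 = -208 - 25391/12870 = -2702351/12870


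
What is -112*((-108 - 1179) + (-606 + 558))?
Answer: 149520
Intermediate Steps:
-112*((-108 - 1179) + (-606 + 558)) = -112*(-1287 - 48) = -112*(-1335) = 149520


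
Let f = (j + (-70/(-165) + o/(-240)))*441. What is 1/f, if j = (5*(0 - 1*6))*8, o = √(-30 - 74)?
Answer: -69572800/7350568944831 + 2420*I*√26/7350568944831 ≈ -9.465e-6 + 1.6787e-9*I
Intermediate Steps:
o = 2*I*√26 (o = √(-104) = 2*I*√26 ≈ 10.198*I)
j = -240 (j = (5*(0 - 6))*8 = (5*(-6))*8 = -30*8 = -240)
f = -1162182/11 - 147*I*√26/40 (f = (-240 + (-70/(-165) + (2*I*√26)/(-240)))*441 = (-240 + (-70*(-1/165) + (2*I*√26)*(-1/240)))*441 = (-240 + (14/33 - I*√26/120))*441 = (-7906/33 - I*√26/120)*441 = -1162182/11 - 147*I*√26/40 ≈ -1.0565e+5 - 18.739*I)
1/f = 1/(-1162182/11 - 147*I*√26/40)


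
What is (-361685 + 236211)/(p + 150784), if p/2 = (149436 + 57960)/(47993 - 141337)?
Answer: -1464030632/1759295863 ≈ -0.83217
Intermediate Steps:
p = -51849/11668 (p = 2*((149436 + 57960)/(47993 - 141337)) = 2*(207396/(-93344)) = 2*(207396*(-1/93344)) = 2*(-51849/23336) = -51849/11668 ≈ -4.4437)
(-361685 + 236211)/(p + 150784) = (-361685 + 236211)/(-51849/11668 + 150784) = -125474/1759295863/11668 = -125474*11668/1759295863 = -1464030632/1759295863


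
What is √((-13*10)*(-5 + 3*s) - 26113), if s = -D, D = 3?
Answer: I*√24293 ≈ 155.86*I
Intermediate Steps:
s = -3 (s = -1*3 = -3)
√((-13*10)*(-5 + 3*s) - 26113) = √((-13*10)*(-5 + 3*(-3)) - 26113) = √(-130*(-5 - 9) - 26113) = √(-130*(-14) - 26113) = √(1820 - 26113) = √(-24293) = I*√24293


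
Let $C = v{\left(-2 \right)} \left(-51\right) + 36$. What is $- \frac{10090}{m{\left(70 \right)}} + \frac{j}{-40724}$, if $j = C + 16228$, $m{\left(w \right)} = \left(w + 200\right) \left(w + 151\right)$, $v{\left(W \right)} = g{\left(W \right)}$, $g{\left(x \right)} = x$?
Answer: $- \frac{69373219}{121500054} \approx -0.57097$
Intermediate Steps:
$v{\left(W \right)} = W$
$C = 138$ ($C = \left(-2\right) \left(-51\right) + 36 = 102 + 36 = 138$)
$m{\left(w \right)} = \left(151 + w\right) \left(200 + w\right)$ ($m{\left(w \right)} = \left(200 + w\right) \left(151 + w\right) = \left(151 + w\right) \left(200 + w\right)$)
$j = 16366$ ($j = 138 + 16228 = 16366$)
$- \frac{10090}{m{\left(70 \right)}} + \frac{j}{-40724} = - \frac{10090}{30200 + 70^{2} + 351 \cdot 70} + \frac{16366}{-40724} = - \frac{10090}{30200 + 4900 + 24570} + 16366 \left(- \frac{1}{40724}\right) = - \frac{10090}{59670} - \frac{8183}{20362} = \left(-10090\right) \frac{1}{59670} - \frac{8183}{20362} = - \frac{1009}{5967} - \frac{8183}{20362} = - \frac{69373219}{121500054}$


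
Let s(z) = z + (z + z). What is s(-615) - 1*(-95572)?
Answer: 93727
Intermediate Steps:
s(z) = 3*z (s(z) = z + 2*z = 3*z)
s(-615) - 1*(-95572) = 3*(-615) - 1*(-95572) = -1845 + 95572 = 93727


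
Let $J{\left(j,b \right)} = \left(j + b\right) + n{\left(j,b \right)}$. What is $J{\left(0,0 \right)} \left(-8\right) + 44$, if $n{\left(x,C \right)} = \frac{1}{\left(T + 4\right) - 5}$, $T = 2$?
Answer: $36$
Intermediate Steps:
$n{\left(x,C \right)} = 1$ ($n{\left(x,C \right)} = \frac{1}{\left(2 + 4\right) - 5} = \frac{1}{6 - 5} = 1^{-1} = 1$)
$J{\left(j,b \right)} = 1 + b + j$ ($J{\left(j,b \right)} = \left(j + b\right) + 1 = \left(b + j\right) + 1 = 1 + b + j$)
$J{\left(0,0 \right)} \left(-8\right) + 44 = \left(1 + 0 + 0\right) \left(-8\right) + 44 = 1 \left(-8\right) + 44 = -8 + 44 = 36$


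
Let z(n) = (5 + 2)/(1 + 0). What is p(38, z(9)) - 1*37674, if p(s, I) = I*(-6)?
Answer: -37716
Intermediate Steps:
z(n) = 7 (z(n) = 7/1 = 7*1 = 7)
p(s, I) = -6*I
p(38, z(9)) - 1*37674 = -6*7 - 1*37674 = -42 - 37674 = -37716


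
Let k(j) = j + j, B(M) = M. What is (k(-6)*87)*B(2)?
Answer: -2088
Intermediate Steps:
k(j) = 2*j
(k(-6)*87)*B(2) = ((2*(-6))*87)*2 = -12*87*2 = -1044*2 = -2088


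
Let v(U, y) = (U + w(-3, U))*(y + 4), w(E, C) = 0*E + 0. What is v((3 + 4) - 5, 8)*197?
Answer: 4728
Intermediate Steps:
w(E, C) = 0 (w(E, C) = 0 + 0 = 0)
v(U, y) = U*(4 + y) (v(U, y) = (U + 0)*(y + 4) = U*(4 + y))
v((3 + 4) - 5, 8)*197 = (((3 + 4) - 5)*(4 + 8))*197 = ((7 - 5)*12)*197 = (2*12)*197 = 24*197 = 4728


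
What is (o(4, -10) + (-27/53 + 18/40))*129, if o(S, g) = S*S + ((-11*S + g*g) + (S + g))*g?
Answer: -66190287/1060 ≈ -62444.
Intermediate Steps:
o(S, g) = S² + g*(g + g² - 10*S) (o(S, g) = S² + ((-11*S + g²) + (S + g))*g = S² + ((g² - 11*S) + (S + g))*g = S² + (g + g² - 10*S)*g = S² + g*(g + g² - 10*S))
(o(4, -10) + (-27/53 + 18/40))*129 = ((4² + (-10)² + (-10)³ - 10*4*(-10)) + (-27/53 + 18/40))*129 = ((16 + 100 - 1000 + 400) + (-27*1/53 + 18*(1/40)))*129 = (-484 + (-27/53 + 9/20))*129 = (-484 - 63/1060)*129 = -513103/1060*129 = -66190287/1060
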